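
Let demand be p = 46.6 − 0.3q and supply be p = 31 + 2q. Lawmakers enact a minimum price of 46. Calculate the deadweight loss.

26.30

Competitive equilibrium: 46.6 − 0.3q = 31 + 2q → q* = 6.7826, p* = 44.5652.
At the floor p = 46, quantity demanded = (46.6 − 46)/0.3 = 2.
Sellers' marginal cost at q' = 2: 31 + 2·2 = 35.
Δq = 6.7826 − 2 = 4.7826; wedge = 46 − 35 = 11.
The triangle = ½ × 4.7826 × 11 = 26.30.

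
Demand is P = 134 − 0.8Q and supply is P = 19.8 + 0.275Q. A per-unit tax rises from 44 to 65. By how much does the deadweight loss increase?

1064.65

Competitive equilibrium: 134 − 0.8Q = 19.8 + 0.275Q → Q* = 106.2326, P* = 49.014.
For a per-unit tax t: ΔQ = t/1.075, so DWL = ½·t·(t/1.075) = t²/2.15.
At t = 44: DWL = 900.465. At t = 65: DWL = 1965.116.
Increase = 1965.116 − 900.465 = 1064.65.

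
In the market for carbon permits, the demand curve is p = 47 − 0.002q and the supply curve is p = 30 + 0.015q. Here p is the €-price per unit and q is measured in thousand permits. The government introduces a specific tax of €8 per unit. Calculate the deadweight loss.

Competitive equilibrium: 47 − 0.002q = 30 + 0.015q → q* = 1000, p* = 45.
With the tax, the buyer price exceeds the seller price by 8: (47 − 0.002q) − (30 + 0.015q) = 8 → q' = 529.4118.
Δq = 1000 − 529.4118 = 470.5882; the wedge equals the tax, 8.
DWL = ½ × 470.5882 × 8 = €1882.35 thousand.

€1882.35 thousand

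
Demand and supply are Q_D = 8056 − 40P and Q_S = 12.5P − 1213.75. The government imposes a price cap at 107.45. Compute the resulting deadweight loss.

39187.26

In inverse form: demand P = 201.4 − 0.025Q, supply P = 97.1 + 0.08Q.
Competitive equilibrium: 201.4 − 0.025Q = 97.1 + 0.08Q → Q* = 993.33333, P* = 176.56667.
At the ceiling P = 107.45, quantity supplied = (107.45 − 97.1)/0.08 = 129.375.
Willingness to pay at Q' = 129.375: 201.4 − 0.025·129.375 = 198.16563.
ΔQ = 993.33333 − 129.375 = 863.95833; wedge = 198.16563 − 107.45 = 90.71563.
DWL = ½ × 863.95833 × 90.71563 = 39187.26.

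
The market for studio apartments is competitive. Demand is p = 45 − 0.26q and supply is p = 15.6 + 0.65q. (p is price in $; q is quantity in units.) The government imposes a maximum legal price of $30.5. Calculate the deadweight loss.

$40.07

Competitive equilibrium: 45 − 0.26q = 15.6 + 0.65q → q* = 32.3077, p* = 36.6.
At the ceiling p = 30.5, quantity supplied = (30.5 − 15.6)/0.65 = 22.9231.
Willingness to pay at q' = 22.9231: 45 − 0.26·22.9231 = 39.04.
Δq = 32.3077 − 22.9231 = 9.3846; wedge = 39.04 − 30.5 = 8.54.
Deadweight loss = ½ × 9.3846 × 8.54 = $40.07.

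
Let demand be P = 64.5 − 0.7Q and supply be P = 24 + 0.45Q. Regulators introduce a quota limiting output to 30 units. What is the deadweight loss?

15.65

Competitive equilibrium: 64.5 − 0.7Q = 24 + 0.45Q → Q* = 35.2174, P* = 39.8478.
At Q = 30: demand price = 64.5 − 0.7·30 = 43.5; supply price = 24 + 0.45·30 = 37.5.
ΔQ = 35.2174 − 30 = 5.2174; wedge = 43.5 − 37.5 = 6.
Deadweight loss = ½ × 5.2174 × 6 = 15.65.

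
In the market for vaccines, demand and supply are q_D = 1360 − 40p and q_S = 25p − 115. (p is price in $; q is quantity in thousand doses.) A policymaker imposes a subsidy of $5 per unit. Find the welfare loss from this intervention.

$192.31 thousand

In inverse form: demand p = 34 − 0.025q, supply p = 4.6 + 0.04q.
Competitive equilibrium: 34 − 0.025q = 4.6 + 0.04q → q* = 452.3077, p* = 22.6923.
The subsidy lowers effective supply by 5: p = 0.04q − 0.4.
New quantity: 34 − 0.025q = 0.04q − 0.4 → q' = 529.2308.
Overproduction Δq = 529.2308 − 452.3077 = 76.9231; wedge = subsidy = 5.
Deadweight loss = ½ × 76.9231 × 5 = $192.31 thousand.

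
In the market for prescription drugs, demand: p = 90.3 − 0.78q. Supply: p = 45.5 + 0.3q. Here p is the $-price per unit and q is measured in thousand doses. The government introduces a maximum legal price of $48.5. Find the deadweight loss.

Competitive equilibrium: 90.3 − 0.78q = 45.5 + 0.3q → q* = 41.4815, p* = 57.9444.
At the ceiling p = 48.5, quantity supplied = (48.5 − 45.5)/0.3 = 10.
Willingness to pay at q' = 10: 90.3 − 0.78·10 = 82.5.
Δq = 41.4815 − 10 = 31.4815; wedge = 82.5 − 48.5 = 34.
DWL = ½ × 31.4815 × 34 = $535.19 thousand.

$535.19 thousand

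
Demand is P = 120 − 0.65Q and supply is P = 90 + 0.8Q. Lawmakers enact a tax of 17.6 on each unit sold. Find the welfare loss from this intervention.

106.81

Competitive equilibrium: 120 − 0.65Q = 90 + 0.8Q → Q* = 20.6897, P* = 106.5517.
With the tax, the buyer price exceeds the seller price by 17.6: (120 − 0.65Q) − (90 + 0.8Q) = 17.6 → Q' = 8.5517.
ΔQ = 20.6897 − 8.5517 = 12.138; the wedge equals the tax, 17.6.
DWL = ½ × 12.138 × 17.6 = 106.81.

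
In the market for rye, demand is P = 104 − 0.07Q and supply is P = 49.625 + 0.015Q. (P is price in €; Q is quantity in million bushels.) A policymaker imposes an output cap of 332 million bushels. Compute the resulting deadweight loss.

Competitive equilibrium: 104 − 0.07Q = 49.625 + 0.015Q → Q* = 639.7059, P* = 59.2206.
At Q = 332: demand price = 104 − 0.07·332 = 80.76; supply price = 49.625 + 0.015·332 = 54.605.
ΔQ = 639.7059 − 332 = 307.7059; wedge = 80.76 − 54.605 = 26.155.
The triangle = ½ × 307.7059 × 26.155 = €4024.02 million.

€4024.02 million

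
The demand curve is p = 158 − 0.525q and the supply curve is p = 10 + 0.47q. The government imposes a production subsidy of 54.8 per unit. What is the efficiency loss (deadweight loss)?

Competitive equilibrium: 158 − 0.525q = 10 + 0.47q → q* = 148.7437, p* = 79.9095.
The subsidy lowers effective supply by 54.8: p = 0.47q − 44.8.
New quantity: 158 − 0.525q = 0.47q − 44.8 → q' = 203.8191.
Overproduction Δq = 203.8191 − 148.7437 = 55.0754; wedge = subsidy = 54.8.
Welfare loss = ½ × 55.0754 × 54.8 = 1509.07.

1509.07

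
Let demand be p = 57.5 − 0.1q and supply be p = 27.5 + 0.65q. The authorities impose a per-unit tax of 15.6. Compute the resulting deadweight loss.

162.24

Competitive equilibrium: 57.5 − 0.1q = 27.5 + 0.65q → q* = 40, p* = 53.5.
With the tax, the buyer price exceeds the seller price by 15.6: (57.5 − 0.1q) − (27.5 + 0.65q) = 15.6 → q' = 19.2.
Δq = 40 − 19.2 = 20.8; the wedge equals the tax, 15.6.
DWL = ½ × 20.8 × 15.6 = 162.24.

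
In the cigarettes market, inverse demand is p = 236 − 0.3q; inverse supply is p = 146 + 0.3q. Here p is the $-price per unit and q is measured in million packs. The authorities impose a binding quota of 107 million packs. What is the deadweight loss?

$554.70 million

Competitive equilibrium: 236 − 0.3q = 146 + 0.3q → q* = 150, p* = 191.
At q = 107: demand price = 236 − 0.3·107 = 203.9; supply price = 146 + 0.3·107 = 178.1.
Δq = 150 − 107 = 43; wedge = 203.9 − 178.1 = 25.8.
Welfare loss = ½ × 43 × 25.8 = $554.70 million.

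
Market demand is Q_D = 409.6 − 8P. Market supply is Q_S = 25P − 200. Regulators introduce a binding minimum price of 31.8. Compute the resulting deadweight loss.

In inverse form: demand P = 51.2 − 0.125Q, supply P = 8 + 0.04Q.
Competitive equilibrium: 51.2 − 0.125Q = 8 + 0.04Q → Q* = 261.8182, P* = 18.4727.
At the floor P = 31.8, quantity demanded = (51.2 − 31.8)/0.125 = 155.2.
Sellers' marginal cost at Q' = 155.2: 8 + 0.04·155.2 = 14.208.
ΔQ = 261.8182 − 155.2 = 106.6182; wedge = 31.8 − 14.208 = 17.592.
Welfare loss = ½ × 106.6182 × 17.592 = 937.81.

937.81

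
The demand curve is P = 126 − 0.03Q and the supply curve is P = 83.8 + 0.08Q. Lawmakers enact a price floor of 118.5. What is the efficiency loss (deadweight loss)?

982.23

Competitive equilibrium: 126 − 0.03Q = 83.8 + 0.08Q → Q* = 383.6364, P* = 114.4909.
At the floor P = 118.5, quantity demanded = (126 − 118.5)/0.03 = 250.
Sellers' marginal cost at Q' = 250: 83.8 + 0.08·250 = 103.8.
ΔQ = 383.6364 − 250 = 133.6364; wedge = 118.5 − 103.8 = 14.7.
The triangle = ½ × 133.6364 × 14.7 = 982.23.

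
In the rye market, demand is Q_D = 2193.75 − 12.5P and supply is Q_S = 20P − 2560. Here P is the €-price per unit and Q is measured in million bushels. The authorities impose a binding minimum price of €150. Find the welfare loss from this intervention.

€141.36 million

In inverse form: demand P = 175.5 − 0.08Q, supply P = 128 + 0.05Q.
Competitive equilibrium: 175.5 − 0.08Q = 128 + 0.05Q → Q* = 365.3846, P* = 146.2692.
At the floor P = 150, quantity demanded = (175.5 − 150)/0.08 = 318.75.
Sellers' marginal cost at Q' = 318.75: 128 + 0.05·318.75 = 143.9375.
ΔQ = 365.3846 − 318.75 = 46.6346; wedge = 150 − 143.9375 = 6.0625.
The triangle = ½ × 46.6346 × 6.0625 = €141.36 million.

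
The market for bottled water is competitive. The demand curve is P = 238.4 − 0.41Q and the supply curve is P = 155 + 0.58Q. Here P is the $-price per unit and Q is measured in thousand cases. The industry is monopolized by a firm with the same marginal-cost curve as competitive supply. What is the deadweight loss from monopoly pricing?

Competitive equilibrium: 238.4 − 0.41Q = 155 + 0.58Q → Q* = 84.2424, P* = 203.8606.
Marginal revenue: MR = 238.4 − 0.82Q. Set MR = MC: 238.4 − 0.82Q = 155 + 0.58Q → Q_m = 59.5714.
Price P_m = 238.4 − 0.41·59.5714 = 213.9757; MC(Q_m) = 155 + 0.58·59.5714 = 189.5514.
Competitive Q* = 84.2424, so ΔQ = 24.671; wedge = 213.9757 − 189.5514 = 24.4243.
The triangle = ½ × 24.671 × 24.4243 = $301.29 thousand.

$301.29 thousand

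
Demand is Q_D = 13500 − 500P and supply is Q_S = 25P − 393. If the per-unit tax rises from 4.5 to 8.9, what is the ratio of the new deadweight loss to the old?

3.912

In inverse form: demand P = 27 − 0.002Q, supply P = 15.72 + 0.04Q.
Competitive equilibrium: 27 − 0.002Q = 15.72 + 0.04Q → Q* = 268.5714, P* = 26.4629.
For a per-unit tax t: ΔQ = t/0.042, so DWL = ½·t·(t/0.042) = t²/0.084.
At t = 4.5: DWL = 241.071. At t = 8.9: DWL = 942.976.
Ratio = (8.9/4.5)² = 3.912.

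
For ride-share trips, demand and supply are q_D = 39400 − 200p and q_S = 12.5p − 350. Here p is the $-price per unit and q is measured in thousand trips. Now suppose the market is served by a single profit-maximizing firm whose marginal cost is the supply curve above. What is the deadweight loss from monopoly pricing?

In inverse form: demand p = 197 − 0.005q, supply p = 28 + 0.08q.
Competitive equilibrium: 197 − 0.005q = 28 + 0.08q → q* = 1988.2353, p* = 187.0588.
Marginal revenue: MR = 197 − 0.01q. Set MR = MC: 197 − 0.01q = 28 + 0.08q → q_m = 1877.7778.
Price p_m = 197 − 0.005·1877.7778 = 187.6111; MC(q_m) = 28 + 0.08·1877.7778 = 178.2222.
Competitive q* = 1988.2353, so Δq = 110.4575; wedge = 187.6111 − 178.2222 = 9.3889.
Deadweight loss = ½ × 110.4575 × 9.3889 = $518.54 thousand.

$518.54 thousand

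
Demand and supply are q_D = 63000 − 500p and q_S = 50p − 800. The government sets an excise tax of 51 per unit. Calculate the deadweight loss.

59113.64

In inverse form: demand p = 126 − 0.002q, supply p = 16 + 0.02q.
Competitive equilibrium: 126 − 0.002q = 16 + 0.02q → q* = 5000, p* = 116.
With the tax, the buyer price exceeds the seller price by 51: (126 − 0.002q) − (16 + 0.02q) = 51 → q' = 2681.8182.
Δq = 5000 − 2681.8182 = 2318.1818; the wedge equals the tax, 51.
The triangle = ½ × 2318.1818 × 51 = 59113.64.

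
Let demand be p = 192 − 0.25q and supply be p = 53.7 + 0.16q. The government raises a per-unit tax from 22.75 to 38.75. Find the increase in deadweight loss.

Competitive equilibrium: 192 − 0.25q = 53.7 + 0.16q → q* = 337.3171, p* = 107.6707.
For a per-unit tax t: Δq = t/0.41, so DWL = ½·t·(t/0.41) = t²/0.82.
At t = 22.75: DWL = 631.174. At t = 38.75: DWL = 1831.174.
Increase = 1831.174 − 631.174 = 1200.

1200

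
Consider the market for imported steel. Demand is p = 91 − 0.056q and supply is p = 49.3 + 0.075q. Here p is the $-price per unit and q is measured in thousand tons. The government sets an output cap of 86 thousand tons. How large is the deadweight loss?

Competitive equilibrium: 91 − 0.056q = 49.3 + 0.075q → q* = 318.3206, p* = 73.174.
At q = 86: demand price = 91 − 0.056·86 = 86.184; supply price = 49.3 + 0.075·86 = 55.75.
Δq = 318.3206 − 86 = 232.3206; wedge = 86.184 − 55.75 = 30.434.
DWL = ½ × 232.3206 × 30.434 = $3535.22 thousand.

$3535.22 thousand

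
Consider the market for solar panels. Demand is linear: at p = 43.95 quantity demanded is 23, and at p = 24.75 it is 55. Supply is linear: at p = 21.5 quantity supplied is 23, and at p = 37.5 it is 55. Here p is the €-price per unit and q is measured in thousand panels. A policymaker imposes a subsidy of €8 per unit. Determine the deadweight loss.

€29.09 thousand

Demand slope = (24.75 − 43.95)/(55 − 23) = −0.6, so p = 57.75 − 0.6q.
Supply slope = (37.5 − 21.5)/(55 − 23) = 0.5, so p = 10 + 0.5q.
Competitive equilibrium: 57.75 − 0.6q = 10 + 0.5q → q* = 43.4091, p* = 31.7045.
The subsidy lowers effective supply by 8: p = 2 + 0.5q.
New quantity: 57.75 − 0.6q = 2 + 0.5q → q' = 50.6818.
Overproduction Δq = 50.6818 − 43.4091 = 7.2727; wedge = subsidy = 8.
Welfare loss = ½ × 7.2727 × 8 = €29.09 thousand.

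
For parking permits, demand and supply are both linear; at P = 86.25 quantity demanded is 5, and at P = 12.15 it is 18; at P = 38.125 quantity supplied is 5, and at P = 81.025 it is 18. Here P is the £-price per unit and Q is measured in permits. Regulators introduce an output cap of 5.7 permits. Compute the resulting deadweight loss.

Demand slope = (12.15 − 86.25)/(18 − 5) = −5.7, so P = 114.75 − 5.7Q.
Supply slope = (81.025 − 38.125)/(18 − 5) = 3.3, so P = 21.625 + 3.3Q.
Competitive equilibrium: 114.75 − 5.7Q = 21.625 + 3.3Q → Q* = 10.347222, P* = 55.770833.
At Q = 5.7: demand price = 114.75 − 5.7·5.7 = 82.26; supply price = 21.625 + 3.3·5.7 = 40.435.
ΔQ = 10.347222 − 5.7 = 4.647222; wedge = 82.26 − 40.435 = 41.825.
DWL = ½ × 4.647222 × 41.825 = £97.19.

£97.19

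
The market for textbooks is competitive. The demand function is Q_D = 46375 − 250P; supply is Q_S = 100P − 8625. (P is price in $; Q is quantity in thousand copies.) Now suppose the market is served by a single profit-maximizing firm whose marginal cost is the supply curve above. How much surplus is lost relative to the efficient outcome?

$17373.13 thousand

In inverse form: demand P = 185.5 − 0.004Q, supply P = 86.25 + 0.01Q.
Competitive equilibrium: 185.5 − 0.004Q = 86.25 + 0.01Q → Q* = 7089.285714, P* = 157.142857.
Marginal revenue: MR = 185.5 − 0.008Q. Set MR = MC: 185.5 − 0.008Q = 86.25 + 0.01Q → Q_m = 5513.888889.
Price P_m = 185.5 − 0.004·5513.888889 = 163.444444; MC(Q_m) = 86.25 + 0.01·5513.888889 = 141.388889.
Competitive Q* = 7089.285714, so ΔQ = 1575.396825; wedge = 163.444444 − 141.388889 = 22.055555.
DWL = ½ × 1575.396825 × 22.055555 = $17373.13 thousand.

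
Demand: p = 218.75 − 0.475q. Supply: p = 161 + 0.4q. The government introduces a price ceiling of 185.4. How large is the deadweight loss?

Competitive equilibrium: 218.75 − 0.475q = 161 + 0.4q → q* = 66, p* = 187.4.
At the ceiling p = 185.4, quantity supplied = (185.4 − 161)/0.4 = 61.
Willingness to pay at q' = 61: 218.75 − 0.475·61 = 189.775.
Δq = 66 − 61 = 5; wedge = 189.775 − 185.4 = 4.375.
Welfare loss = ½ × 5 × 4.375 = 10.94.

10.94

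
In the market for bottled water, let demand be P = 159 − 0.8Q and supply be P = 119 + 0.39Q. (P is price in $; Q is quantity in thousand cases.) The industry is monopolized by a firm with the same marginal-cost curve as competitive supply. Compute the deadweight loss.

$108.65 thousand

Competitive equilibrium: 159 − 0.8Q = 119 + 0.39Q → Q* = 33.6134, P* = 132.1092.
Marginal revenue: MR = 159 − 1.6Q. Set MR = MC: 159 − 1.6Q = 119 + 0.39Q → Q_m = 20.1005.
Price P_m = 159 − 0.8·20.1005 = 142.9196; MC(Q_m) = 119 + 0.39·20.1005 = 126.8392.
Competitive Q* = 33.6134, so ΔQ = 13.5129; wedge = 142.9196 − 126.8392 = 16.0804.
The triangle = ½ × 13.5129 × 16.0804 = $108.65 thousand.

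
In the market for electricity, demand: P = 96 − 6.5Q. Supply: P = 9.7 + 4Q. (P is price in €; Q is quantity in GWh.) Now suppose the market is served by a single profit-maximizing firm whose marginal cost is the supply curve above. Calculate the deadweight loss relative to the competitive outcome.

€51.85

Competitive equilibrium: 96 − 6.5Q = 9.7 + 4Q → Q* = 8.219, P* = 42.5762.
Marginal revenue: MR = 96 − 13Q. Set MR = MC: 96 − 13Q = 9.7 + 4Q → Q_m = 5.0765.
Price P_m = 96 − 6.5·5.0765 = 63.0028; MC(Q_m) = 9.7 + 4·5.0765 = 30.006.
Competitive Q* = 8.219, so ΔQ = 3.1425; wedge = 63.0028 − 30.006 = 32.9968.
Welfare loss = ½ × 3.1425 × 32.9968 = €51.85.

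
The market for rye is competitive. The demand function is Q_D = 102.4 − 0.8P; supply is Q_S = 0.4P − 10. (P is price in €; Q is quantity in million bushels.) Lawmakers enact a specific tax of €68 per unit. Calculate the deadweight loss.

In inverse form: demand P = 128 − 1.25Q, supply P = 25 + 2.5Q.
Competitive equilibrium: 128 − 1.25Q = 25 + 2.5Q → Q* = 27.46667, P* = 93.66667.
With the tax, the buyer price exceeds the seller price by 68: (128 − 1.25Q) − (25 + 2.5Q) = 68 → Q' = 9.33333.
ΔQ = 27.46667 − 9.33333 = 18.13334; the wedge equals the tax, 68.
The triangle = ½ × 18.13334 × 68 = €616.53 million.

€616.53 million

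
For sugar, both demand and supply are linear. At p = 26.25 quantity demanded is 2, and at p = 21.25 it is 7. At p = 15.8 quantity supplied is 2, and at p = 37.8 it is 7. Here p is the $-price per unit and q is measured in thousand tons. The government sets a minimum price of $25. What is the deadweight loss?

$1.27 thousand

Demand slope = (21.25 − 26.25)/(7 − 2) = −1, so p = 28.25 − q.
Supply slope = (37.8 − 15.8)/(7 − 2) = 4.4, so p = 7 + 4.4q.
Competitive equilibrium: 28.25 − q = 7 + 4.4q → q* = 3.9352, p* = 24.3148.
At the floor p = 25, quantity demanded = (28.25 − 25)/1 = 3.25.
Sellers' marginal cost at q' = 3.25: 7 + 4.4·3.25 = 21.3.
Δq = 3.9352 − 3.25 = 0.6852; wedge = 25 − 21.3 = 3.7.
DWL = ½ × 0.6852 × 3.7 = $1.27 thousand.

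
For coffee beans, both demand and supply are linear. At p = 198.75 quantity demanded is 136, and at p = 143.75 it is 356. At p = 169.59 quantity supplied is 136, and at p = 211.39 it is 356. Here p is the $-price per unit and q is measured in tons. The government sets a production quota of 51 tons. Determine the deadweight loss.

Demand slope = (143.75 − 198.75)/(356 − 136) = −0.25, so p = 232.75 − 0.25q.
Supply slope = (211.39 − 169.59)/(356 − 136) = 0.19, so p = 143.75 + 0.19q.
Competitive equilibrium: 232.75 − 0.25q = 143.75 + 0.19q → q* = 202.2727, p* = 182.1818.
At q = 51: demand price = 232.75 − 0.25·51 = 220; supply price = 143.75 + 0.19·51 = 153.44.
Δq = 202.2727 − 51 = 151.2727; wedge = 220 − 153.44 = 66.56.
The triangle = ½ × 151.2727 × 66.56 = $5034.36.

$5034.36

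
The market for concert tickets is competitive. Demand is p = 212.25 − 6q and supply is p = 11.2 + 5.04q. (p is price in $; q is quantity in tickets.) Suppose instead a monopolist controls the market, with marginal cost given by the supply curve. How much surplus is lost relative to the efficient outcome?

$226.97

Competitive equilibrium: 212.25 − 6q = 11.2 + 5.04q → q* = 18.2111, p* = 102.9837.
Marginal revenue: MR = 212.25 − 12q. Set MR = MC: 212.25 − 12q = 11.2 + 5.04q → q_m = 11.7987.
Price p_m = 212.25 − 6·11.7987 = 141.4578; MC(q_m) = 11.2 + 5.04·11.7987 = 70.6654.
Competitive q* = 18.2111, so Δq = 6.4124; wedge = 141.4578 − 70.6654 = 70.7924.
Deadweight loss = ½ × 6.4124 × 70.7924 = $226.97.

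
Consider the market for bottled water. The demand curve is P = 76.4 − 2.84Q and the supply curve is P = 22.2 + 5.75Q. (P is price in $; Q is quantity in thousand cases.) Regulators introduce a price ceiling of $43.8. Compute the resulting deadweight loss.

Competitive equilibrium: 76.4 − 2.84Q = 22.2 + 5.75Q → Q* = 6.3097, P* = 58.4806.
At the ceiling P = 43.8, quantity supplied = (43.8 − 22.2)/5.75 = 3.7565.
Willingness to pay at Q' = 3.7565: 76.4 − 2.84·3.7565 = 65.7315.
ΔQ = 6.3097 − 3.7565 = 2.5532; wedge = 65.7315 − 43.8 = 21.9315.
The triangle = ½ × 2.5532 × 21.9315 = $28 thousand.

$28 thousand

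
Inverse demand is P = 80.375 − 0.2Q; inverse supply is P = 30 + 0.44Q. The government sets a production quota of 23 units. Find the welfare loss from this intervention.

993.19

Competitive equilibrium: 80.375 − 0.2Q = 30 + 0.44Q → Q* = 78.7109, P* = 64.6328.
At Q = 23: demand price = 80.375 − 0.2·23 = 75.775; supply price = 30 + 0.44·23 = 40.12.
ΔQ = 78.7109 − 23 = 55.7109; wedge = 75.775 − 40.12 = 35.655.
The triangle = ½ × 55.7109 × 35.655 = 993.19.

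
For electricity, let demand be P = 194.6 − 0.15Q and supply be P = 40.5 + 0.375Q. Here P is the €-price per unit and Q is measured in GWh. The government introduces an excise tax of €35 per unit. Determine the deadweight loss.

€1166.67

Competitive equilibrium: 194.6 − 0.15Q = 40.5 + 0.375Q → Q* = 293.5238, P* = 150.5714.
With the tax, the buyer price exceeds the seller price by 35: (194.6 − 0.15Q) − (40.5 + 0.375Q) = 35 → Q' = 226.8571.
ΔQ = 293.5238 − 226.8571 = 66.6667; the wedge equals the tax, 35.
DWL = ½ × 66.6667 × 35 = €1166.67.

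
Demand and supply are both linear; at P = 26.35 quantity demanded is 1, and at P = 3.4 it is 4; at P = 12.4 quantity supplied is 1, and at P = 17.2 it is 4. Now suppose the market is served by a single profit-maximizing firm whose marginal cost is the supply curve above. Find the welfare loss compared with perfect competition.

5.96

Demand slope = (3.4 − 26.35)/(4 − 1) = −7.65, so P = 34 − 7.65Q.
Supply slope = (17.2 − 12.4)/(4 − 1) = 1.6, so P = 10.8 + 1.6Q.
Competitive equilibrium: 34 − 7.65Q = 10.8 + 1.6Q → Q* = 2.5081, P* = 14.813.
Marginal revenue: MR = 34 − 15.3Q. Set MR = MC: 34 − 15.3Q = 10.8 + 1.6Q → Q_m = 1.3728.
Price P_m = 34 − 7.65·1.3728 = 23.4981; MC(Q_m) = 10.8 + 1.6·1.3728 = 12.9965.
Competitive Q* = 2.5081, so ΔQ = 1.1353; wedge = 23.4981 − 12.9965 = 10.5016.
The triangle = ½ × 1.1353 × 10.5016 = 5.96.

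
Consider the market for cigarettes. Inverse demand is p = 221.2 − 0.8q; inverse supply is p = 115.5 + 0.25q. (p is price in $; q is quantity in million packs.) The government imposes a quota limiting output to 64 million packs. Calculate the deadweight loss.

$705.83 million

Competitive equilibrium: 221.2 − 0.8q = 115.5 + 0.25q → q* = 100.6667, p* = 140.6667.
At q = 64: demand price = 221.2 − 0.8·64 = 170; supply price = 115.5 + 0.25·64 = 131.5.
Δq = 100.6667 − 64 = 36.6667; wedge = 170 − 131.5 = 38.5.
Welfare loss = ½ × 36.6667 × 38.5 = $705.83 million.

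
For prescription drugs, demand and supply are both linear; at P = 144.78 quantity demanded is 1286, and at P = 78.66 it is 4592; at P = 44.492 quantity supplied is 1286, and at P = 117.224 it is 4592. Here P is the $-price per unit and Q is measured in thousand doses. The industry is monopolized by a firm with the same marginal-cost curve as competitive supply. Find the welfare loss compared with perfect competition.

Demand slope = (78.66 − 144.78)/(4592 − 1286) = −0.02, so P = 170.5 − 0.02Q.
Supply slope = (117.224 − 44.492)/(4592 − 1286) = 0.022, so P = 16.2 + 0.022Q.
Competitive equilibrium: 170.5 − 0.02Q = 16.2 + 0.022Q → Q* = 3673.809524, P* = 97.02381.
Marginal revenue: MR = 170.5 − 0.04Q. Set MR = MC: 170.5 − 0.04Q = 16.2 + 0.022Q → Q_m = 2488.709677.
Price P_m = 170.5 − 0.02·2488.709677 = 120.725806; MC(Q_m) = 16.2 + 0.022·2488.709677 = 70.951613.
Competitive Q* = 3673.809524, so ΔQ = 1185.099847; wedge = 120.725806 − 70.951613 = 49.774193.
The triangle = ½ × 1185.099847 × 49.774193 = $29493.69 thousand.

$29493.69 thousand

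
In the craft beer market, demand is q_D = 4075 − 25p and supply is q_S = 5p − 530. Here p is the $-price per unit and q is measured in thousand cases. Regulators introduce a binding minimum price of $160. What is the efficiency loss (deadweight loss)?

$3168.75 thousand

In inverse form: demand p = 163 − 0.04q, supply p = 106 + 0.2q.
Competitive equilibrium: 163 − 0.04q = 106 + 0.2q → q* = 237.5, p* = 153.5.
At the floor p = 160, quantity demanded = (163 − 160)/0.04 = 75.
Sellers' marginal cost at q' = 75: 106 + 0.2·75 = 121.
Δq = 237.5 − 75 = 162.5; wedge = 160 − 121 = 39.
DWL = ½ × 162.5 × 39 = $3168.75 thousand.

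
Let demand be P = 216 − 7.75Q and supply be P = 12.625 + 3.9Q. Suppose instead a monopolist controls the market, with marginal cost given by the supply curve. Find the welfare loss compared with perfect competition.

Competitive equilibrium: 216 − 7.75Q = 12.625 + 3.9Q → Q* = 17.4571, P* = 80.7076.
Marginal revenue: MR = 216 − 15.5Q. Set MR = MC: 216 − 15.5Q = 12.625 + 3.9Q → Q_m = 10.4832.
Price P_m = 216 − 7.75·10.4832 = 134.7552; MC(Q_m) = 12.625 + 3.9·10.4832 = 53.5095.
Competitive Q* = 17.4571, so ΔQ = 6.9739; wedge = 134.7552 − 53.5095 = 81.2457.
Welfare loss = ½ × 6.9739 × 81.2457 = 283.30.

283.30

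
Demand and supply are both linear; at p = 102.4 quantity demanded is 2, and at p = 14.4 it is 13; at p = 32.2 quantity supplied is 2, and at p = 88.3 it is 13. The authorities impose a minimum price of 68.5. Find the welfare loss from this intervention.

8.24

Demand slope = (14.4 − 102.4)/(13 − 2) = −8, so p = 118.4 − 8q.
Supply slope = (88.3 − 32.2)/(13 − 2) = 5.1, so p = 22 + 5.1q.
Competitive equilibrium: 118.4 − 8q = 22 + 5.1q → q* = 7.3588, p* = 59.5298.
At the floor p = 68.5, quantity demanded = (118.4 − 68.5)/8 = 6.2375.
Sellers' marginal cost at q' = 6.2375: 22 + 5.1·6.2375 = 53.8113.
Δq = 7.3588 − 6.2375 = 1.1213; wedge = 68.5 − 53.8113 = 14.6887.
Welfare loss = ½ × 1.1213 × 14.6887 = 8.24.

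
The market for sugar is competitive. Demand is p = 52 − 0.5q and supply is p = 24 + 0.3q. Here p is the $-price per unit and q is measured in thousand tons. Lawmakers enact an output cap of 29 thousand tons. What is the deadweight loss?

$14.40 thousand

Competitive equilibrium: 52 − 0.5q = 24 + 0.3q → q* = 35, p* = 34.5.
At q = 29: demand price = 52 − 0.5·29 = 37.5; supply price = 24 + 0.3·29 = 32.7.
Δq = 35 − 29 = 6; wedge = 37.5 − 32.7 = 4.8.
The triangle = ½ × 6 × 4.8 = $14.40 thousand.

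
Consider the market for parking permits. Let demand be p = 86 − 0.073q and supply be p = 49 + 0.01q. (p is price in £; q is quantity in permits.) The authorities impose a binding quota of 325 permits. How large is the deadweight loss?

£605.43

Competitive equilibrium: 86 − 0.073q = 49 + 0.01q → q* = 445.7831, p* = 53.4578.
At q = 325: demand price = 86 − 0.073·325 = 62.275; supply price = 49 + 0.01·325 = 52.25.
Δq = 445.7831 − 325 = 120.7831; wedge = 62.275 − 52.25 = 10.025.
Deadweight loss = ½ × 120.7831 × 10.025 = £605.43.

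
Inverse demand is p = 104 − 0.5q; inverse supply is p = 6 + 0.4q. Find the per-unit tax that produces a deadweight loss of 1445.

Competitive equilibrium: 104 − 0.5q = 6 + 0.4q → q* = 108.8889, p* = 49.5556.
A tax t gives Δq = t/0.9 and wedge t, so DWL = t²/1.8.
t²/1.8 = 1445 → t² = 2601 → t = 51.

51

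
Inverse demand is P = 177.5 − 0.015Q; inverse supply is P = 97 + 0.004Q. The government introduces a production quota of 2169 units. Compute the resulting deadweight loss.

Competitive equilibrium: 177.5 − 0.015Q = 97 + 0.004Q → Q* = 4236.8421, P* = 113.9474.
At Q = 2169: demand price = 177.5 − 0.015·2169 = 144.965; supply price = 97 + 0.004·2169 = 105.676.
ΔQ = 4236.8421 − 2169 = 2067.8421; wedge = 144.965 − 105.676 = 39.289.
Welfare loss = ½ × 2067.8421 × 39.289 = 40621.72.

40621.72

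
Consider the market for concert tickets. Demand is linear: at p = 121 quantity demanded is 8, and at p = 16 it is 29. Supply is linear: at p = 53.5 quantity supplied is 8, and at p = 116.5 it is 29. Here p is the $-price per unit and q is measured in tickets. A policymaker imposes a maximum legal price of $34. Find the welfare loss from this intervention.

Demand slope = (16 − 121)/(29 − 8) = −5, so p = 161 − 5q.
Supply slope = (116.5 − 53.5)/(29 − 8) = 3, so p = 29.5 + 3q.
Competitive equilibrium: 161 − 5q = 29.5 + 3q → q* = 16.4375, p* = 78.8125.
At the ceiling p = 34, quantity supplied = (34 − 29.5)/3 = 1.5.
Willingness to pay at q' = 1.5: 161 − 5·1.5 = 153.5.
Δq = 16.4375 − 1.5 = 14.9375; wedge = 153.5 − 34 = 119.5.
Welfare loss = ½ × 14.9375 × 119.5 = $892.52.

$892.52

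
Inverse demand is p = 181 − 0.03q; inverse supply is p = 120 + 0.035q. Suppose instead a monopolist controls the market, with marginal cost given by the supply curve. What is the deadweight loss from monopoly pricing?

2854.38

Competitive equilibrium: 181 − 0.03q = 120 + 0.035q → q* = 938.46154, p* = 152.84615.
Marginal revenue: MR = 181 − 0.06q. Set MR = MC: 181 − 0.06q = 120 + 0.035q → q_m = 642.10526.
Price p_m = 181 − 0.03·642.10526 = 161.73684; MC(q_m) = 120 + 0.035·642.10526 = 142.47368.
Competitive q* = 938.46154, so Δq = 296.35628; wedge = 161.73684 − 142.47368 = 19.26316.
The triangle = ½ × 296.35628 × 19.26316 = 2854.38.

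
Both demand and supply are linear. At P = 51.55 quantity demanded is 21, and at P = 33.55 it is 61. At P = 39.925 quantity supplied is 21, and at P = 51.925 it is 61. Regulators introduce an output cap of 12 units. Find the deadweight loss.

Demand slope = (33.55 − 51.55)/(61 − 21) = −0.45, so P = 61 − 0.45Q.
Supply slope = (51.925 − 39.925)/(61 − 21) = 0.3, so P = 33.625 + 0.3Q.
Competitive equilibrium: 61 − 0.45Q = 33.625 + 0.3Q → Q* = 36.5, P* = 44.575.
At Q = 12: demand price = 61 − 0.45·12 = 55.6; supply price = 33.625 + 0.3·12 = 37.225.
ΔQ = 36.5 − 12 = 24.5; wedge = 55.6 − 37.225 = 18.375.
DWL = ½ × 24.5 × 18.375 = 225.09.

225.09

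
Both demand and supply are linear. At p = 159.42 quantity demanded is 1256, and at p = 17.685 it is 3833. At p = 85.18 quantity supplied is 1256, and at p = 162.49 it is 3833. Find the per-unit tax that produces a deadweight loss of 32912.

Demand slope = (17.685 − 159.42)/(3833 − 1256) = −0.055, so p = 228.5 − 0.055q.
Supply slope = (162.49 − 85.18)/(3833 − 1256) = 0.03, so p = 47.5 + 0.03q.
Competitive equilibrium: 228.5 − 0.055q = 47.5 + 0.03q → q* = 2129.4118, p* = 111.3824.
A tax t gives Δq = t/0.085 and wedge t, so DWL = t²/0.17.
t²/0.17 = 32912 → t² = 5595.04 → t = 74.8.

74.8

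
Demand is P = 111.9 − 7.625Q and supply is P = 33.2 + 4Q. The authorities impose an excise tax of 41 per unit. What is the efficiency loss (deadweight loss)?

72.30

Competitive equilibrium: 111.9 − 7.625Q = 33.2 + 4Q → Q* = 6.7699, P* = 60.2796.
With the tax, the buyer price exceeds the seller price by 41: (111.9 − 7.625Q) − (33.2 + 4Q) = 41 → Q' = 3.243.
ΔQ = 6.7699 − 3.243 = 3.5269; the wedge equals the tax, 41.
The triangle = ½ × 3.5269 × 41 = 72.30.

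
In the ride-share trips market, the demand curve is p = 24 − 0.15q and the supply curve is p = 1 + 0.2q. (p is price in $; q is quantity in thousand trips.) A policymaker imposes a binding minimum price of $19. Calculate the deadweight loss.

Competitive equilibrium: 24 − 0.15q = 1 + 0.2q → q* = 65.7143, p* = 14.1429.
At the floor p = 19, quantity demanded = (24 − 19)/0.15 = 33.3333.
Sellers' marginal cost at q' = 33.3333: 1 + 0.2·33.3333 = 7.6667.
Δq = 65.7143 − 33.3333 = 32.381; wedge = 19 − 7.6667 = 11.3333.
The triangle = ½ × 32.381 × 11.3333 = $183.49 thousand.

$183.49 thousand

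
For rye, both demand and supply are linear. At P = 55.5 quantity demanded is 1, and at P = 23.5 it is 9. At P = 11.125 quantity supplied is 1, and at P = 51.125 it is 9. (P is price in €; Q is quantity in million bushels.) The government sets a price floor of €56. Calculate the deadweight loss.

Demand slope = (23.5 − 55.5)/(9 − 1) = −4, so P = 59.5 − 4Q.
Supply slope = (51.125 − 11.125)/(9 − 1) = 5, so P = 6.125 + 5Q.
Competitive equilibrium: 59.5 − 4Q = 6.125 + 5Q → Q* = 5.9306, P* = 35.7778.
At the floor P = 56, quantity demanded = (59.5 − 56)/4 = 0.875.
Sellers' marginal cost at Q' = 0.875: 6.125 + 5·0.875 = 10.5.
ΔQ = 5.9306 − 0.875 = 5.0556; wedge = 56 − 10.5 = 45.5.
Deadweight loss = ½ × 5.0556 × 45.5 = €115.01 million.

€115.01 million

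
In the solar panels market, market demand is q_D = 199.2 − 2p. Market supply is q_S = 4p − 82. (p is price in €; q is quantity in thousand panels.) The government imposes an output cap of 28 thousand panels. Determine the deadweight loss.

In inverse form: demand p = 99.6 − 0.5q, supply p = 20.5 + 0.25q.
Competitive equilibrium: 99.6 − 0.5q = 20.5 + 0.25q → q* = 105.4667, p* = 46.8667.
At q = 28: demand price = 99.6 − 0.5·28 = 85.6; supply price = 20.5 + 0.25·28 = 27.5.
Δq = 105.4667 − 28 = 77.4667; wedge = 85.6 − 27.5 = 58.1.
Deadweight loss = ½ × 77.4667 × 58.1 = €2250.41 thousand.

€2250.41 thousand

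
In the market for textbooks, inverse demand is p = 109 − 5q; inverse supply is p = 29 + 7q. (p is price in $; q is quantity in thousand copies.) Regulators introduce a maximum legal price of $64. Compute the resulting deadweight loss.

Competitive equilibrium: 109 − 5q = 29 + 7q → q* = 6.6667, p* = 75.6667.
At the ceiling p = 64, quantity supplied = (64 − 29)/7 = 5.
Willingness to pay at q' = 5: 109 − 5·5 = 84.
Δq = 6.6667 − 5 = 1.6667; wedge = 84 − 64 = 20.
The triangle = ½ × 1.6667 × 20 = $16.67 thousand.

$16.67 thousand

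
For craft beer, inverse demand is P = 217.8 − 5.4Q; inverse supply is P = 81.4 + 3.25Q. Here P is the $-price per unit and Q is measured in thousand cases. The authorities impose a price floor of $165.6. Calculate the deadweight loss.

Competitive equilibrium: 217.8 − 5.4Q = 81.4 + 3.25Q → Q* = 15.76879, P* = 132.64855.
At the floor P = 165.6, quantity demanded = (217.8 − 165.6)/5.4 = 9.66667.
Sellers' marginal cost at Q' = 9.66667: 81.4 + 3.25·9.66667 = 112.81668.
ΔQ = 15.76879 − 9.66667 = 6.10212; wedge = 165.6 − 112.81668 = 52.78332.
The triangle = ½ × 6.10212 × 52.78332 = $161.05 thousand.

$161.05 thousand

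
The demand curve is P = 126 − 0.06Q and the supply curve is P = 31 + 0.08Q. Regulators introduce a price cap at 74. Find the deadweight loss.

1393.08

Competitive equilibrium: 126 − 0.06Q = 31 + 0.08Q → Q* = 678.5714, P* = 85.2857.
At the ceiling P = 74, quantity supplied = (74 − 31)/0.08 = 537.5.
Willingness to pay at Q' = 537.5: 126 − 0.06·537.5 = 93.75.
ΔQ = 678.5714 − 537.5 = 141.0714; wedge = 93.75 − 74 = 19.75.
DWL = ½ × 141.0714 × 19.75 = 1393.08.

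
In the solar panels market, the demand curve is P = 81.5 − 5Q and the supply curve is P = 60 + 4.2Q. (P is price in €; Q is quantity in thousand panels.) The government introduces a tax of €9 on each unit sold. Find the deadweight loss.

Competitive equilibrium: 81.5 − 5Q = 60 + 4.2Q → Q* = 2.337, P* = 69.8152.
With the tax, the buyer price exceeds the seller price by 9: (81.5 − 5Q) − (60 + 4.2Q) = 9 → Q' = 1.3587.
ΔQ = 2.337 − 1.3587 = 0.9783; the wedge equals the tax, 9.
DWL = ½ × 0.9783 × 9 = €4.40 thousand.

€4.40 thousand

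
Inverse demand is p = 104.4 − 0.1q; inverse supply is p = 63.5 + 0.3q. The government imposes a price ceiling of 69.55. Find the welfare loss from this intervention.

Competitive equilibrium: 104.4 − 0.1q = 63.5 + 0.3q → q* = 102.25, p* = 94.175.
At the ceiling p = 69.55, quantity supplied = (69.55 − 63.5)/0.3 = 20.1667.
Willingness to pay at q' = 20.1667: 104.4 − 0.1·20.1667 = 102.3833.
Δq = 102.25 − 20.1667 = 82.0833; wedge = 102.3833 − 69.55 = 32.8333.
Deadweight loss = ½ × 82.0833 × 32.8333 = 1347.53.

1347.53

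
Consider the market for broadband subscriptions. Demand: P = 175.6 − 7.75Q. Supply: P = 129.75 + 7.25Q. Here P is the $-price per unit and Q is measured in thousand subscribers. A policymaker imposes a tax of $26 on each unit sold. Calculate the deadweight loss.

Competitive equilibrium: 175.6 − 7.75Q = 129.75 + 7.25Q → Q* = 3.0567, P* = 151.9108.
With the tax, the buyer price exceeds the seller price by 26: (175.6 − 7.75Q) − (129.75 + 7.25Q) = 26 → Q' = 1.3233.
ΔQ = 3.0567 − 1.3233 = 1.7334; the wedge equals the tax, 26.
DWL = ½ × 1.7334 × 26 = $22.53 thousand.

$22.53 thousand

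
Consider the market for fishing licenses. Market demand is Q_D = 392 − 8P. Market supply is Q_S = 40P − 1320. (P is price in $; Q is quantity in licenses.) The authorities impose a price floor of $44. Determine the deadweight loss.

In inverse form: demand P = 49 − 0.125Q, supply P = 33 + 0.025Q.
Competitive equilibrium: 49 − 0.125Q = 33 + 0.025Q → Q* = 106.6667, P* = 35.6667.
At the floor P = 44, quantity demanded = (49 − 44)/0.125 = 40.
Sellers' marginal cost at Q' = 40: 33 + 0.025·40 = 34.
ΔQ = 106.6667 − 40 = 66.6667; wedge = 44 − 34 = 10.
Deadweight loss = ½ × 66.6667 × 10 = $333.33.

$333.33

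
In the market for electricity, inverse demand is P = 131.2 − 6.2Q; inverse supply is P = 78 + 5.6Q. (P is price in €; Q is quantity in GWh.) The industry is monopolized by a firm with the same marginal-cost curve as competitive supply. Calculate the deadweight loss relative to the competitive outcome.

Competitive equilibrium: 131.2 − 6.2Q = 78 + 5.6Q → Q* = 4.5085, P* = 103.2475.
Marginal revenue: MR = 131.2 − 12.4Q. Set MR = MC: 131.2 − 12.4Q = 78 + 5.6Q → Q_m = 2.9556.
Price P_m = 131.2 − 6.2·2.9556 = 112.8753; MC(Q_m) = 78 + 5.6·2.9556 = 94.5514.
Competitive Q* = 4.5085, so ΔQ = 1.5529; wedge = 112.8753 − 94.5514 = 18.3239.
The triangle = ½ × 1.5529 × 18.3239 = €14.23.

€14.23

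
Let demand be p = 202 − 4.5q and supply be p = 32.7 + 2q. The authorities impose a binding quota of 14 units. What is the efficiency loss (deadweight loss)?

Competitive equilibrium: 202 − 4.5q = 32.7 + 2q → q* = 26.0462, p* = 84.7923.
At q = 14: demand price = 202 − 4.5·14 = 139; supply price = 32.7 + 2·14 = 60.7.
Δq = 26.0462 − 14 = 12.0462; wedge = 139 − 60.7 = 78.3.
The triangle = ½ × 12.0462 × 78.3 = 471.61.

471.61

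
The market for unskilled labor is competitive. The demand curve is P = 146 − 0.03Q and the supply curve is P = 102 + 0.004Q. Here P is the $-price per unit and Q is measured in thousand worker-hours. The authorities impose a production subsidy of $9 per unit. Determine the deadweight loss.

$1191.18 thousand

Competitive equilibrium: 146 − 0.03Q = 102 + 0.004Q → Q* = 1294.1176, P* = 107.1765.
The subsidy lowers effective supply by 9: P = 93 + 0.004Q.
New quantity: 146 − 0.03Q = 93 + 0.004Q → Q' = 1558.8235.
Overproduction ΔQ = 1558.8235 − 1294.1176 = 264.7059; wedge = subsidy = 9.
Deadweight loss = ½ × 264.7059 × 9 = $1191.18 thousand.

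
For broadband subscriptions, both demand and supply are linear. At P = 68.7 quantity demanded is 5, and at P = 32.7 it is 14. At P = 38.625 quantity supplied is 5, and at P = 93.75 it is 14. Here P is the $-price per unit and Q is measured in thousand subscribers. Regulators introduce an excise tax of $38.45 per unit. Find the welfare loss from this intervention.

$73.01 thousand

Demand slope = (32.7 − 68.7)/(14 − 5) = −4, so P = 88.7 − 4Q.
Supply slope = (93.75 − 38.625)/(14 − 5) = 6.125, so P = 8 + 6.125Q.
Competitive equilibrium: 88.7 − 4Q = 8 + 6.125Q → Q* = 7.9704, P* = 56.8185.
With the tax, the buyer price exceeds the seller price by 38.45: (88.7 − 4Q) − (8 + 6.125Q) = 38.45 → Q' = 4.1728.
ΔQ = 7.9704 − 4.1728 = 3.7976; the wedge equals the tax, 38.45.
Deadweight loss = ½ × 3.7976 × 38.45 = $73.01 thousand.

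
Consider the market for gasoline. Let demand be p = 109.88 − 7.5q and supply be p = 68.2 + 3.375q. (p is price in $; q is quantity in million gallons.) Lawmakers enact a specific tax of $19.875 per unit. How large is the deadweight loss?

$18.16 million

Competitive equilibrium: 109.88 − 7.5q = 68.2 + 3.375q → q* = 3.8326, p* = 81.1352.
With the tax, the buyer price exceeds the seller price by 19.875: (109.88 − 7.5q) − (68.2 + 3.375q) = 19.875 → q' = 2.0051.
Δq = 3.8326 − 2.0051 = 1.8275; the wedge equals the tax, 19.875.
The triangle = ½ × 1.8275 × 19.875 = $18.16 million.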